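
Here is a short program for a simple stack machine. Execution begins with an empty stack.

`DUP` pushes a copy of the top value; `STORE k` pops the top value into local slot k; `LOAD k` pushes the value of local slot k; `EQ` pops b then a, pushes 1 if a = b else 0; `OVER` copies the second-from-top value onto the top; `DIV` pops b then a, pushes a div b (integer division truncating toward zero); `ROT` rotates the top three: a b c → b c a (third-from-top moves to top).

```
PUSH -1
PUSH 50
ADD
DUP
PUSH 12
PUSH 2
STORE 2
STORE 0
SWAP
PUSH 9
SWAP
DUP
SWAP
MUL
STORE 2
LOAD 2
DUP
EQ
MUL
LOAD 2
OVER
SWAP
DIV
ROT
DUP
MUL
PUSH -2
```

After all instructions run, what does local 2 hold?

PUSH -1 → [-1]
PUSH 50 → [-1, 50]
ADD     → [49]
DUP     → [49, 49]
PUSH 12 → [49, 49, 12]
PUSH 2  → [49, 49, 12, 2]
STORE 2 → [49, 49, 12]
STORE 0 → [49, 49]
SWAP    → [49, 49]
PUSH 9  → [49, 49, 9]
SWAP    → [49, 9, 49]
DUP     → [49, 9, 49, 49]
SWAP    → [49, 9, 49, 49]
MUL     → [49, 9, 2401]
STORE 2 → [49, 9]
LOAD 2  → [49, 9, 2401]
DUP     → [49, 9, 2401, 2401]
EQ      → [49, 9, 1]
MUL     → [49, 9]
LOAD 2  → [49, 9, 2401]
OVER    → [49, 9, 2401, 9]
SWAP    → [49, 9, 9, 2401]
DIV     → [49, 9, 0]
ROT     → [9, 0, 49]
DUP     → [9, 0, 49, 49]
MUL     → [9, 0, 2401]
PUSH -2 → [9, 0, 2401, -2]

2401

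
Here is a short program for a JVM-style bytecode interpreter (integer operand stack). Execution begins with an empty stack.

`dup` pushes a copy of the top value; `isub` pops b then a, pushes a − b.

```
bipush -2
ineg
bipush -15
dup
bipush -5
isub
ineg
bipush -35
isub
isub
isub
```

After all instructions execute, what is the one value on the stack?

62

bipush -2  : -2
ineg       : 2
bipush -15 : 2 -15
dup        : 2 -15 -15
bipush -5  : 2 -15 -15 -5
isub       : 2 -15 -10
ineg       : 2 -15 10
bipush -35 : 2 -15 10 -35
isub       : 2 -15 45
isub       : 2 -60
isub       : 62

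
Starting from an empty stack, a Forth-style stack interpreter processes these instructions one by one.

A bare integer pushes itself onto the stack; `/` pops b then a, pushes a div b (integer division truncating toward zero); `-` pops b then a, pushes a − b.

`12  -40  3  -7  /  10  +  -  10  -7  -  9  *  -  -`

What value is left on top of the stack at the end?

215

12  → 12
-40 → 12 -40
3   → 12 -40 3
-7  → 12 -40 3 -7
/   → 12 -40 0
10  → 12 -40 0 10
+   → 12 -40 10
-   → 12 -50
10  → 12 -50 10
-7  → 12 -50 10 -7
-   → 12 -50 17
9   → 12 -50 17 9
*   → 12 -50 153
-   → 12 -203
-   → 215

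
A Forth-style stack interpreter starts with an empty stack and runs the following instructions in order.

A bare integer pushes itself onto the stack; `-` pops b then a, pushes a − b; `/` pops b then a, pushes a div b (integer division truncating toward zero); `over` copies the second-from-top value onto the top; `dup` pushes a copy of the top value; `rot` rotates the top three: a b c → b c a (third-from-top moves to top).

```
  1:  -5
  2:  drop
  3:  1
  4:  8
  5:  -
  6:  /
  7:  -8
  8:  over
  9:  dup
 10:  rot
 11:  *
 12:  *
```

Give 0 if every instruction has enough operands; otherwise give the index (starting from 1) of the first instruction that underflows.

6

-5    [-5]
drop  []
1     [1]
8     [1, 8]
-     [-7]
/  — needs 2 operands, stack has 1 → underflow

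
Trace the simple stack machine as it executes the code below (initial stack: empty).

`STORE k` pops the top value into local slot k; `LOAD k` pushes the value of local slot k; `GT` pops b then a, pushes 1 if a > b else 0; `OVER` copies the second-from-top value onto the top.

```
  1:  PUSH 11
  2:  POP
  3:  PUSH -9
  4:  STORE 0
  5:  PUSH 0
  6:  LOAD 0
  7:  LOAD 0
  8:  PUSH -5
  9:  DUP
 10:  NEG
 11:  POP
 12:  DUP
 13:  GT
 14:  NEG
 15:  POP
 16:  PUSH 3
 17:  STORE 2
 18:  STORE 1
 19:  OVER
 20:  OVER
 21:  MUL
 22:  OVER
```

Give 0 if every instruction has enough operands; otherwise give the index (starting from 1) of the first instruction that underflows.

PUSH 11 → 11
POP     → (empty)
PUSH -9 → -9
STORE 0 → (empty)
PUSH 0  → 0
LOAD 0  → 0 -9
LOAD 0  → 0 -9 -9
PUSH -5 → 0 -9 -9 -5
DUP     → 0 -9 -9 -5 -5
NEG     → 0 -9 -9 -5 5
POP     → 0 -9 -9 -5
DUP     → 0 -9 -9 -5 -5
GT      → 0 -9 -9 0
NEG     → 0 -9 -9 0
POP     → 0 -9 -9
PUSH 3  → 0 -9 -9 3
STORE 2 → 0 -9 -9
STORE 1 → 0 -9
OVER    → 0 -9 0
OVER    → 0 -9 0 -9
MUL     → 0 -9 0
OVER    → 0 -9 0 -9

0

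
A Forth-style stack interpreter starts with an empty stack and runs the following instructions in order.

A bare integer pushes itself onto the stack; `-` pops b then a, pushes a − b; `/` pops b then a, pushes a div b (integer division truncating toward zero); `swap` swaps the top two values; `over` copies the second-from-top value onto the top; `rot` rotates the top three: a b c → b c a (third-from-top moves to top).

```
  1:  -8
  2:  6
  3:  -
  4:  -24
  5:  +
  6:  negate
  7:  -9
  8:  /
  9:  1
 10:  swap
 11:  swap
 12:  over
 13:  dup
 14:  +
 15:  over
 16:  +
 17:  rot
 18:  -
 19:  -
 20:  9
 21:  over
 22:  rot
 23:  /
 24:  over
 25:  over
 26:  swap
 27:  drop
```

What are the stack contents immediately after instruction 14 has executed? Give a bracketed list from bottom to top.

-8     -> -8
6      -> -8 6
-      -> -14
-24    -> -14 -24
+      -> -38
negate -> 38
-9     -> 38 -9
/      -> -4
1      -> -4 1
swap   -> 1 -4
swap   -> -4 1
over   -> -4 1 -4
dup    -> -4 1 -4 -4
+      -> -4 1 -8

[-4, 1, -8]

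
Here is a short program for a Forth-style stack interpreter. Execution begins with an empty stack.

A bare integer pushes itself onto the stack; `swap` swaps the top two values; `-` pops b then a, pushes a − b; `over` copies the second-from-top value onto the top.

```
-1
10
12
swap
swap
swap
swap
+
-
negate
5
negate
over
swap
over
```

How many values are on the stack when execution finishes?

4

-1     → [-1]
10     → [-1, 10]
12     → [-1, 10, 12]
swap   → [-1, 12, 10]
swap   → [-1, 10, 12]
swap   → [-1, 12, 10]
swap   → [-1, 10, 12]
+      → [-1, 22]
-      → [-23]
negate → [23]
5      → [23, 5]
negate → [23, -5]
over   → [23, -5, 23]
swap   → [23, 23, -5]
over   → [23, 23, -5, 23]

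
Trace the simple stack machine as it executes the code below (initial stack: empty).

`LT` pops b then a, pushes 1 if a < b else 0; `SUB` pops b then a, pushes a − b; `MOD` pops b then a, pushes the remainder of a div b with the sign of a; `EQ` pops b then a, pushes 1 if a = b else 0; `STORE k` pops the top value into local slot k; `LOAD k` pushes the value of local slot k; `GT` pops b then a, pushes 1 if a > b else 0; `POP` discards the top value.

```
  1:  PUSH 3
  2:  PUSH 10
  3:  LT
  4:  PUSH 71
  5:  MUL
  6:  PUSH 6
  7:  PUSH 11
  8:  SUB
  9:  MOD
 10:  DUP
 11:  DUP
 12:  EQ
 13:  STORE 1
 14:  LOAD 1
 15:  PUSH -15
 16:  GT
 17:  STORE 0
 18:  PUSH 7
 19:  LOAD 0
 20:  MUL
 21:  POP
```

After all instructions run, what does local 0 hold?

PUSH 3   -> [3]
PUSH 10  -> [3, 10]
LT       -> [1]
PUSH 71  -> [1, 71]
MUL      -> [71]
PUSH 6   -> [71, 6]
PUSH 11  -> [71, 6, 11]
SUB      -> [71, -5]
MOD      -> [1]
DUP      -> [1, 1]
DUP      -> [1, 1, 1]
EQ       -> [1, 1]
STORE 1  -> [1]
LOAD 1   -> [1, 1]
PUSH -15 -> [1, 1, -15]
GT       -> [1, 1]
STORE 0  -> [1]
PUSH 7   -> [1, 7]
LOAD 0   -> [1, 7, 1]
MUL      -> [1, 7]
POP      -> [1]

1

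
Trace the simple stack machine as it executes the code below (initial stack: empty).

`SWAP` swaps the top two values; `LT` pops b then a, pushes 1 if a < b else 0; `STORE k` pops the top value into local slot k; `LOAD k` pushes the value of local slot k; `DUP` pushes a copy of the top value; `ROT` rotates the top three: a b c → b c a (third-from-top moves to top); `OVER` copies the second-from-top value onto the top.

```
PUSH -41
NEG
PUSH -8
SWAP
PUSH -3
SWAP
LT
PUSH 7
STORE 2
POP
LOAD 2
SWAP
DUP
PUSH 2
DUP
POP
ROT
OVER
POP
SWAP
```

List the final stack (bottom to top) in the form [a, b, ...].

[7, -8, -8, 2]

PUSH -41 : [-41]
NEG      : [41]
PUSH -8  : [41, -8]
SWAP     : [-8, 41]
PUSH -3  : [-8, 41, -3]
SWAP     : [-8, -3, 41]
LT       : [-8, 1]
PUSH 7   : [-8, 1, 7]
STORE 2  : [-8, 1]
POP      : [-8]
LOAD 2   : [-8, 7]
SWAP     : [7, -8]
DUP      : [7, -8, -8]
PUSH 2   : [7, -8, -8, 2]
DUP      : [7, -8, -8, 2, 2]
POP      : [7, -8, -8, 2]
ROT      : [7, -8, 2, -8]
OVER     : [7, -8, 2, -8, 2]
POP      : [7, -8, 2, -8]
SWAP     : [7, -8, -8, 2]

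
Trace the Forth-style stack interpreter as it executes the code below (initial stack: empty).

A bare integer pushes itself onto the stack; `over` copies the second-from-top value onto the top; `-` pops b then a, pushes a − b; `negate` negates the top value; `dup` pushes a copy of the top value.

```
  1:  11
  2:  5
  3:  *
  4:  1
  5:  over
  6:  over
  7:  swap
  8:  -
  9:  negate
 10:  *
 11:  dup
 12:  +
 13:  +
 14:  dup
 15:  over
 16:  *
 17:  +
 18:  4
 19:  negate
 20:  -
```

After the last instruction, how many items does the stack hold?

1

11     : [11]
5      : [11, 5]
*      : [55]
1      : [55, 1]
over   : [55, 1, 55]
over   : [55, 1, 55, 1]
swap   : [55, 1, 1, 55]
-      : [55, 1, -54]
negate : [55, 1, 54]
*      : [55, 54]
dup    : [55, 54, 54]
+      : [55, 108]
+      : [163]
dup    : [163, 163]
over   : [163, 163, 163]
*      : [163, 26569]
+      : [26732]
4      : [26732, 4]
negate : [26732, -4]
-      : [26736]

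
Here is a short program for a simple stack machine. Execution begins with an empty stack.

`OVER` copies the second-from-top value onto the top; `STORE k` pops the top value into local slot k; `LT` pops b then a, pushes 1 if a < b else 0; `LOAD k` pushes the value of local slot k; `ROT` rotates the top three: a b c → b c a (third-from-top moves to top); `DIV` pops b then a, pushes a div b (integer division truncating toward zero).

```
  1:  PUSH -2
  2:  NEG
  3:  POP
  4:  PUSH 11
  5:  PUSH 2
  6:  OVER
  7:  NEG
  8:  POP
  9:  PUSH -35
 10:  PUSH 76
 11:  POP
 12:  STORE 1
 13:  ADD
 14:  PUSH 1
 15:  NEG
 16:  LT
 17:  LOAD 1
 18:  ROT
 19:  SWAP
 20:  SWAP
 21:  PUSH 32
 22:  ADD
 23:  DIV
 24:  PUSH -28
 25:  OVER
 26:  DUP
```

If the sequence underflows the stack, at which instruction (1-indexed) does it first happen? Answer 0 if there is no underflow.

18

PUSH -2  : -2
NEG      : 2
POP      : (empty)
PUSH 11  : 11
PUSH 2   : 11 2
OVER     : 11 2 11
NEG      : 11 2 -11
POP      : 11 2
PUSH -35 : 11 2 -35
PUSH 76  : 11 2 -35 76
POP      : 11 2 -35
STORE 1  : 11 2
ADD      : 13
PUSH 1   : 13 1
NEG      : 13 -1
LT       : 0
LOAD 1   : 0 -35
ROT  — needs 3 operands, stack has 2 → underflow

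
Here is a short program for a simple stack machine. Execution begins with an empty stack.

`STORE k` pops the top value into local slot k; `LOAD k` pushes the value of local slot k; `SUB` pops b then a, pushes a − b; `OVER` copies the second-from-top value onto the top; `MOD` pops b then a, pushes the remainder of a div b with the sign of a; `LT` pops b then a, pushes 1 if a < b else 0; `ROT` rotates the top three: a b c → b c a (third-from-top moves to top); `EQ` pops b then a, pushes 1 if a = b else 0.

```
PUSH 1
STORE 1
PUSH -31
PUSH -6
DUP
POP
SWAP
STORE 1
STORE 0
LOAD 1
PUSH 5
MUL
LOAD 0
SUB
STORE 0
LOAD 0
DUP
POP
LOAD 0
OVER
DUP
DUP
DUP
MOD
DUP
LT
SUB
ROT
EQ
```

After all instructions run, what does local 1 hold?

-31

PUSH 1   : 1
STORE 1  : (empty)
PUSH -31 : -31
PUSH -6  : -31 -6
DUP      : -31 -6 -6
POP      : -31 -6
SWAP     : -6 -31
STORE 1  : -6
STORE 0  : (empty)
LOAD 1   : -31
PUSH 5   : -31 5
MUL      : -155
LOAD 0   : -155 -6
SUB      : -149
STORE 0  : (empty)
LOAD 0   : -149
DUP      : -149 -149
POP      : -149
LOAD 0   : -149 -149
OVER     : -149 -149 -149
DUP      : -149 -149 -149 -149
DUP      : -149 -149 -149 -149 -149
DUP      : -149 -149 -149 -149 -149 -149
MOD      : -149 -149 -149 -149 0
DUP      : -149 -149 -149 -149 0 0
LT       : -149 -149 -149 -149 0
SUB      : -149 -149 -149 -149
ROT      : -149 -149 -149 -149
EQ       : -149 -149 1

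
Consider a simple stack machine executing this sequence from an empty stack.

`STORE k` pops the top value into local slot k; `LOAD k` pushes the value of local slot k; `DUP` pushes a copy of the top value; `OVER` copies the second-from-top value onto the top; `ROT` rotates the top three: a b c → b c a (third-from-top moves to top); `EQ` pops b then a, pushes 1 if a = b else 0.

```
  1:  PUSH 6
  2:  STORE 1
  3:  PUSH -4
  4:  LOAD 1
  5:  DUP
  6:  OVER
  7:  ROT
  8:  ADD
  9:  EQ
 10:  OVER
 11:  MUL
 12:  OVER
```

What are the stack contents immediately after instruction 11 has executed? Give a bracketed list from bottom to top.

PUSH 6  → [6]
STORE 1 → []
PUSH -4 → [-4]
LOAD 1  → [-4, 6]
DUP     → [-4, 6, 6]
OVER    → [-4, 6, 6, 6]
ROT     → [-4, 6, 6, 6]
ADD     → [-4, 6, 12]
EQ      → [-4, 0]
OVER    → [-4, 0, -4]
MUL     → [-4, 0]

[-4, 0]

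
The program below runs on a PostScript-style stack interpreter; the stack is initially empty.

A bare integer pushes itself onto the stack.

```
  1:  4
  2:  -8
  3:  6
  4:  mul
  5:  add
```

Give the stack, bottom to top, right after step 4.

4   : [4]
-8  : [4, -8]
6   : [4, -8, 6]
mul : [4, -48]

[4, -48]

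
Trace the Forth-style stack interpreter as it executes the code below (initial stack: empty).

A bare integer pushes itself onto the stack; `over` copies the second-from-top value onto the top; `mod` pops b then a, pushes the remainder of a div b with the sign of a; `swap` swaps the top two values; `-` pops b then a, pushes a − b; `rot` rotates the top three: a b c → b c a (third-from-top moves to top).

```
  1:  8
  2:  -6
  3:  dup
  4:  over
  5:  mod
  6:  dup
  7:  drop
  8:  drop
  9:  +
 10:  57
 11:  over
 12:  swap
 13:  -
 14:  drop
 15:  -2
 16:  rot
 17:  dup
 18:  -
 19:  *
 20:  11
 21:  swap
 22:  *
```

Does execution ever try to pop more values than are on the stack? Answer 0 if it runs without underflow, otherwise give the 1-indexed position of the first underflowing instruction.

16

8    -> [8]
-6   -> [8, -6]
dup  -> [8, -6, -6]
over -> [8, -6, -6, -6]
mod  -> [8, -6, 0]
dup  -> [8, -6, 0, 0]
drop -> [8, -6, 0]
drop -> [8, -6]
+    -> [2]
57   -> [2, 57]
over -> [2, 57, 2]
swap -> [2, 2, 57]
-    -> [2, -55]
drop -> [2]
-2   -> [2, -2]
rot  — needs 3 operands, stack has 2 → underflow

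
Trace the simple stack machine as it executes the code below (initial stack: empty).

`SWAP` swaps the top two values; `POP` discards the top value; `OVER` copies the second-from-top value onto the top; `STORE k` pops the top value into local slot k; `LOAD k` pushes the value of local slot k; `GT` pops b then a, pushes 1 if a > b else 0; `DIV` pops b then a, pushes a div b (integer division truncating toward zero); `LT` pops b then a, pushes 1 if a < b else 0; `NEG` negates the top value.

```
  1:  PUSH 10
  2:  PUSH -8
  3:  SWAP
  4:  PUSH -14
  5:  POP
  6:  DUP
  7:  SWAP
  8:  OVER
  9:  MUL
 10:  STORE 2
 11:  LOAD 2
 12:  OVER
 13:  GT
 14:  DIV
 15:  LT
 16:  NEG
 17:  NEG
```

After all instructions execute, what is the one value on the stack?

PUSH 10  : 10
PUSH -8  : 10 -8
SWAP     : -8 10
PUSH -14 : -8 10 -14
POP      : -8 10
DUP      : -8 10 10
SWAP     : -8 10 10
OVER     : -8 10 10 10
MUL      : -8 10 100
STORE 2  : -8 10
LOAD 2   : -8 10 100
OVER     : -8 10 100 10
GT       : -8 10 1
DIV      : -8 10
LT       : 1
NEG      : -1
NEG      : 1

1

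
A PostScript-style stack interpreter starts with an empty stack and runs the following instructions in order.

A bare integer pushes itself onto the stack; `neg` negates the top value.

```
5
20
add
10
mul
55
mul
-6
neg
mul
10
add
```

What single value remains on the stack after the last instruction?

82510

5    5
20   5 20
add  25
10   25 10
mul  250
55   250 55
mul  13750
-6   13750 -6
neg  13750 6
mul  82500
10   82500 10
add  82510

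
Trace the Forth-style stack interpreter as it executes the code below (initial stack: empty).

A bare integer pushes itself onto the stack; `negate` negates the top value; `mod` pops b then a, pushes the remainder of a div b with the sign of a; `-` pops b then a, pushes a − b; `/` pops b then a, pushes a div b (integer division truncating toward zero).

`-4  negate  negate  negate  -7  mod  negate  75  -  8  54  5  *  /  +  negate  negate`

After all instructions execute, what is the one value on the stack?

-4      -4
negate  4
negate  -4
negate  4
-7      4 -7
mod     4
negate  -4
75      -4 75
-       -79
8       -79 8
54      -79 8 54
5       -79 8 54 5
*       -79 8 270
/       -79 0
+       -79
negate  79
negate  -79

-79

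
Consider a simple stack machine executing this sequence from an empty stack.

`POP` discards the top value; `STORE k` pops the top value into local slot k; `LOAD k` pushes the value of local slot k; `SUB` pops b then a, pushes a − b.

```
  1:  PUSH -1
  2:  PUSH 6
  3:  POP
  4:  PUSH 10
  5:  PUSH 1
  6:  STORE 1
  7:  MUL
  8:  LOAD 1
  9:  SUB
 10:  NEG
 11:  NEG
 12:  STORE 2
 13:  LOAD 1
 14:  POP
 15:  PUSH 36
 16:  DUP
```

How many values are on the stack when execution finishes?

PUSH -1 → [-1]
PUSH 6  → [-1, 6]
POP     → [-1]
PUSH 10 → [-1, 10]
PUSH 1  → [-1, 10, 1]
STORE 1 → [-1, 10]
MUL     → [-10]
LOAD 1  → [-10, 1]
SUB     → [-11]
NEG     → [11]
NEG     → [-11]
STORE 2 → []
LOAD 1  → [1]
POP     → []
PUSH 36 → [36]
DUP     → [36, 36]

2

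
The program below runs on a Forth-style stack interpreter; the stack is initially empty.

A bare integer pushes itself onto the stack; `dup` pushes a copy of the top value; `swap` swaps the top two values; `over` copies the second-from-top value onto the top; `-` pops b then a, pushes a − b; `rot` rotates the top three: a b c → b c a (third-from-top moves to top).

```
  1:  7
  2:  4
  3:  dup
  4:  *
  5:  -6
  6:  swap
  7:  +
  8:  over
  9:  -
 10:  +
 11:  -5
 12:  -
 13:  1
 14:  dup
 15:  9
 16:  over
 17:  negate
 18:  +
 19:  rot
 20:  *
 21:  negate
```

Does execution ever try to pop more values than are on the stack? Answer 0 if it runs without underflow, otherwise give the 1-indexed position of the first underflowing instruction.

0

7       [7]
4       [7, 4]
dup     [7, 4, 4]
*       [7, 16]
-6      [7, 16, -6]
swap    [7, -6, 16]
+       [7, 10]
over    [7, 10, 7]
-       [7, 3]
+       [10]
-5      [10, -5]
-       [15]
1       [15, 1]
dup     [15, 1, 1]
9       [15, 1, 1, 9]
over    [15, 1, 1, 9, 1]
negate  [15, 1, 1, 9, -1]
+       [15, 1, 1, 8]
rot     [15, 1, 8, 1]
*       [15, 1, 8]
negate  [15, 1, -8]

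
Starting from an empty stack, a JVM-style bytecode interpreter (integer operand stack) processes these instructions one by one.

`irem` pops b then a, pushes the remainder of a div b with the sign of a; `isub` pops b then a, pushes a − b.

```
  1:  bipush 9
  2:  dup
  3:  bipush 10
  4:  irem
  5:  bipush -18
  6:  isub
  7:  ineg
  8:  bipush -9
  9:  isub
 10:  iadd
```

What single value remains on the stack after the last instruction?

-9

bipush 9    [9]
dup         [9, 9]
bipush 10   [9, 9, 10]
irem        [9, 9]
bipush -18  [9, 9, -18]
isub        [9, 27]
ineg        [9, -27]
bipush -9   [9, -27, -9]
isub        [9, -18]
iadd        [-9]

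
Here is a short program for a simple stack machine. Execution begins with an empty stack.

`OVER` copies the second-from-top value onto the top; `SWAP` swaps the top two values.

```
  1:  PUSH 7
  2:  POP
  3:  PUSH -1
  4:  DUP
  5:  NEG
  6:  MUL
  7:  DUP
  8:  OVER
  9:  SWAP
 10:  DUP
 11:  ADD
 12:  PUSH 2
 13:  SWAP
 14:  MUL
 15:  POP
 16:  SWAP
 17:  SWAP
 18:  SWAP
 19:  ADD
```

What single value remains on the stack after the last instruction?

PUSH 7  : 7
POP     : (empty)
PUSH -1 : -1
DUP     : -1 -1
NEG     : -1 1
MUL     : -1
DUP     : -1 -1
OVER    : -1 -1 -1
SWAP    : -1 -1 -1
DUP     : -1 -1 -1 -1
ADD     : -1 -1 -2
PUSH 2  : -1 -1 -2 2
SWAP    : -1 -1 2 -2
MUL     : -1 -1 -4
POP     : -1 -1
SWAP    : -1 -1
SWAP    : -1 -1
SWAP    : -1 -1
ADD     : -2

-2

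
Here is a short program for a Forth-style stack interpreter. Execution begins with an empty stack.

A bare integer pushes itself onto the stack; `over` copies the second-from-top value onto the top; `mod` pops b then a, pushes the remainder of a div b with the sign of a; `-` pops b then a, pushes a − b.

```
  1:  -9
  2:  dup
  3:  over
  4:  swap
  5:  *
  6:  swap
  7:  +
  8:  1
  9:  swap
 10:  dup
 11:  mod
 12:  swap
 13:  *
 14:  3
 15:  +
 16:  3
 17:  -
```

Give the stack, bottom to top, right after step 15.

[3]

-9   : [-9]
dup  : [-9, -9]
over : [-9, -9, -9]
swap : [-9, -9, -9]
*    : [-9, 81]
swap : [81, -9]
+    : [72]
1    : [72, 1]
swap : [1, 72]
dup  : [1, 72, 72]
mod  : [1, 0]
swap : [0, 1]
*    : [0]
3    : [0, 3]
+    : [3]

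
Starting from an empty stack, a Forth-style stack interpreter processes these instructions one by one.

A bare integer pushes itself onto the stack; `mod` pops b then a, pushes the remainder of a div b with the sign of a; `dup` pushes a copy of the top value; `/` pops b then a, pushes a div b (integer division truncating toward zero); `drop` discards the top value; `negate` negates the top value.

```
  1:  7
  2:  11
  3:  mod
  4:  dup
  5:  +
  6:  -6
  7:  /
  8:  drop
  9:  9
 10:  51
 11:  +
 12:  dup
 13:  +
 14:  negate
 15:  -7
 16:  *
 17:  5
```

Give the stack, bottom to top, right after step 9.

7     7
11    7 11
mod   7
dup   7 7
+     14
-6    14 -6
/     -2
drop  (empty)
9     9

[9]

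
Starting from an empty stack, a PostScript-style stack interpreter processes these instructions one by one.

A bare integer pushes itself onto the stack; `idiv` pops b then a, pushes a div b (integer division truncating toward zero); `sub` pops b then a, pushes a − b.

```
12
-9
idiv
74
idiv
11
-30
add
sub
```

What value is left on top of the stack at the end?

19

12   -> 12
-9   -> 12 -9
idiv -> -1
74   -> -1 74
idiv -> 0
11   -> 0 11
-30  -> 0 11 -30
add  -> 0 -19
sub  -> 19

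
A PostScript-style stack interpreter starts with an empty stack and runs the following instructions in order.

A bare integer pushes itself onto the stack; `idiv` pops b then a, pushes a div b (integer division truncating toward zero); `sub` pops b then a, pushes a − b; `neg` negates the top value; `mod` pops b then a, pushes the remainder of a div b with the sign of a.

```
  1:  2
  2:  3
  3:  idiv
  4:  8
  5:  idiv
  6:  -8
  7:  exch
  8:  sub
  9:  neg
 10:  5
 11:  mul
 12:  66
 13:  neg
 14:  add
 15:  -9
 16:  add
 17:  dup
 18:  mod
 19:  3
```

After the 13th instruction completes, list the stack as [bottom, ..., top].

2     2
3     2 3
idiv  0
8     0 8
idiv  0
-8    0 -8
exch  -8 0
sub   -8
neg   8
5     8 5
mul   40
66    40 66
neg   40 -66

[40, -66]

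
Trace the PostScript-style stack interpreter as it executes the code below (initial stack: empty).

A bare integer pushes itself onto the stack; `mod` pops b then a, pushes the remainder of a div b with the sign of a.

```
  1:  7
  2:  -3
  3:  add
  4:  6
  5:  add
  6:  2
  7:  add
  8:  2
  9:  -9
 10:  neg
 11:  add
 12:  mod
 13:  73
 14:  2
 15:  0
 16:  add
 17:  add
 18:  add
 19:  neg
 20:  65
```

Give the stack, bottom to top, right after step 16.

7   : [7]
-3  : [7, -3]
add : [4]
6   : [4, 6]
add : [10]
2   : [10, 2]
add : [12]
2   : [12, 2]
-9  : [12, 2, -9]
neg : [12, 2, 9]
add : [12, 11]
mod : [1]
73  : [1, 73]
2   : [1, 73, 2]
0   : [1, 73, 2, 0]
add : [1, 73, 2]

[1, 73, 2]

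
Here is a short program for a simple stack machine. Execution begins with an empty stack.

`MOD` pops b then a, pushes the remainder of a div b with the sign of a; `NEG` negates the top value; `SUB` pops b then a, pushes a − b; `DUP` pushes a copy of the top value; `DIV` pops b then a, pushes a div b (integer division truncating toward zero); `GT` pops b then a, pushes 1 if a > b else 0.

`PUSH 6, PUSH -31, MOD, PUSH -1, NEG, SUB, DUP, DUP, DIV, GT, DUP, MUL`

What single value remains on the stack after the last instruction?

PUSH 6   → 6
PUSH -31 → 6 -31
MOD      → 6
PUSH -1  → 6 -1
NEG      → 6 1
SUB      → 5
DUP      → 5 5
DUP      → 5 5 5
DIV      → 5 1
GT       → 1
DUP      → 1 1
MUL      → 1

1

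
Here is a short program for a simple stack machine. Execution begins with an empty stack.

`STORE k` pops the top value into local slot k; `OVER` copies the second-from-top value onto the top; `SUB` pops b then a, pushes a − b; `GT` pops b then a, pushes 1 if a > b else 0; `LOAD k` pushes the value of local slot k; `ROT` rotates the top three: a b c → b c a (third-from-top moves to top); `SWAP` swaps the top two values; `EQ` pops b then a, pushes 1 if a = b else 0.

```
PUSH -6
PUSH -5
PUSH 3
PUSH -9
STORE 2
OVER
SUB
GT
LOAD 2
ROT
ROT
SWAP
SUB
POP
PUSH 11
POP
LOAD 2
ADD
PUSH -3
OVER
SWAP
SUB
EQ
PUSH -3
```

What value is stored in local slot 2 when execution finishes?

-9

PUSH -6 -> -6
PUSH -5 -> -6 -5
PUSH 3  -> -6 -5 3
PUSH -9 -> -6 -5 3 -9
STORE 2 -> -6 -5 3
OVER    -> -6 -5 3 -5
SUB     -> -6 -5 8
GT      -> -6 0
LOAD 2  -> -6 0 -9
ROT     -> 0 -9 -6
ROT     -> -9 -6 0
SWAP    -> -9 0 -6
SUB     -> -9 6
POP     -> -9
PUSH 11 -> -9 11
POP     -> -9
LOAD 2  -> -9 -9
ADD     -> -18
PUSH -3 -> -18 -3
OVER    -> -18 -3 -18
SWAP    -> -18 -18 -3
SUB     -> -18 -15
EQ      -> 0
PUSH -3 -> 0 -3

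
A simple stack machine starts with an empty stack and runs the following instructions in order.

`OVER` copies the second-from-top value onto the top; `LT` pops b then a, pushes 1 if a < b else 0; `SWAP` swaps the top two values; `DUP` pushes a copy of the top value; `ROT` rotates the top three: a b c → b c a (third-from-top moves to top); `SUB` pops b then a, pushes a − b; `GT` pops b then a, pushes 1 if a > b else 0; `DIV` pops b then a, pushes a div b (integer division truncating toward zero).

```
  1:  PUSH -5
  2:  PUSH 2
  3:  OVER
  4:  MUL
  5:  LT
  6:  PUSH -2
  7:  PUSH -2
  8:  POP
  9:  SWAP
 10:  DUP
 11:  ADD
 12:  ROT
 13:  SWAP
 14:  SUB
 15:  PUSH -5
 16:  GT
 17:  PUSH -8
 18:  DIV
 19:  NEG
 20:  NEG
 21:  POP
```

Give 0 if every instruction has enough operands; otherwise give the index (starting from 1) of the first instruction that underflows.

PUSH -5  [-5]
PUSH 2   [-5, 2]
OVER     [-5, 2, -5]
MUL      [-5, -10]
LT       [0]
PUSH -2  [0, -2]
PUSH -2  [0, -2, -2]
POP      [0, -2]
SWAP     [-2, 0]
DUP      [-2, 0, 0]
ADD      [-2, 0]
ROT  — needs 3 operands, stack has 2 → underflow

12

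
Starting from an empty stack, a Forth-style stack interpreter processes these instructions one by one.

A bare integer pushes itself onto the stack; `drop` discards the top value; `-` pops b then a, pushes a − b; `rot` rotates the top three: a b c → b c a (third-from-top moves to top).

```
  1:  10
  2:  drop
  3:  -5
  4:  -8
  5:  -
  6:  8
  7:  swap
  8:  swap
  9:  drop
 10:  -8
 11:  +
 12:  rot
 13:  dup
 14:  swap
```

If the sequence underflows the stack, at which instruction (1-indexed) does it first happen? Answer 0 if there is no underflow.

12

10   → [10]
drop → []
-5   → [-5]
-8   → [-5, -8]
-    → [3]
8    → [3, 8]
swap → [8, 3]
swap → [3, 8]
drop → [3]
-8   → [3, -8]
+    → [-5]
rot  — needs 3 operands, stack has 1 → underflow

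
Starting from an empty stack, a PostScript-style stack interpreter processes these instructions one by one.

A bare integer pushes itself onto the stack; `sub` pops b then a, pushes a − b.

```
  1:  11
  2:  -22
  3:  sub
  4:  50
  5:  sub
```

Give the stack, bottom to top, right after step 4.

[33, 50]

11   11
-22  11 -22
sub  33
50   33 50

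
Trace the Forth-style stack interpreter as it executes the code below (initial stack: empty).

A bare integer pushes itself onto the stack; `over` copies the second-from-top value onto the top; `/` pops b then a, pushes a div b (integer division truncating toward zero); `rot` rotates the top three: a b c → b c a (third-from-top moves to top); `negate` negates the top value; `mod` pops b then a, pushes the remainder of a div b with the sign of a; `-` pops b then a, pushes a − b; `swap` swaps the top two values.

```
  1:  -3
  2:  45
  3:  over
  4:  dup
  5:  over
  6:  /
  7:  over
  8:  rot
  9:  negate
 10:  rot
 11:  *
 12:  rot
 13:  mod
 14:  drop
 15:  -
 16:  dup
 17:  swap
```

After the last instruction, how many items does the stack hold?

-3      [-3]
45      [-3, 45]
over    [-3, 45, -3]
dup     [-3, 45, -3, -3]
over    [-3, 45, -3, -3, -3]
/       [-3, 45, -3, 1]
over    [-3, 45, -3, 1, -3]
rot     [-3, 45, 1, -3, -3]
negate  [-3, 45, 1, -3, 3]
rot     [-3, 45, -3, 3, 1]
*       [-3, 45, -3, 3]
rot     [-3, -3, 3, 45]
mod     [-3, -3, 3]
drop    [-3, -3]
-       [0]
dup     [0, 0]
swap    [0, 0]

2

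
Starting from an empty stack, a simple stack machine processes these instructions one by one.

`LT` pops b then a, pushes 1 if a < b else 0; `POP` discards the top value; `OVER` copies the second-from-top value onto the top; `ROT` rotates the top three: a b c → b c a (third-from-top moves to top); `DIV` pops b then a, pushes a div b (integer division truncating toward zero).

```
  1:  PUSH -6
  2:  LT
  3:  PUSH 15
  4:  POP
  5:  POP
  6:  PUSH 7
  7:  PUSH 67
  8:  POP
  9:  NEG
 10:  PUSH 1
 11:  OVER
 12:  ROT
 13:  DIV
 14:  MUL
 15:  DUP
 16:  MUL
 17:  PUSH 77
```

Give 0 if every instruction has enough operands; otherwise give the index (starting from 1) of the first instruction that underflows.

2

PUSH -6 → [-6]
LT  — needs 2 operands, stack has 1 → underflow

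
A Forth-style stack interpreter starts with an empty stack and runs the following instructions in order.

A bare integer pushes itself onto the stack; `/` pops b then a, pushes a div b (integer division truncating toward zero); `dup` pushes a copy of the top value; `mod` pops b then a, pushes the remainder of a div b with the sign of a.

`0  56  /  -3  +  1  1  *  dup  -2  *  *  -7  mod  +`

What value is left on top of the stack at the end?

0    [0]
56   [0, 56]
/    [0]
-3   [0, -3]
+    [-3]
1    [-3, 1]
1    [-3, 1, 1]
*    [-3, 1]
dup  [-3, 1, 1]
-2   [-3, 1, 1, -2]
*    [-3, 1, -2]
*    [-3, -2]
-7   [-3, -2, -7]
mod  [-3, -2]
+    [-5]

-5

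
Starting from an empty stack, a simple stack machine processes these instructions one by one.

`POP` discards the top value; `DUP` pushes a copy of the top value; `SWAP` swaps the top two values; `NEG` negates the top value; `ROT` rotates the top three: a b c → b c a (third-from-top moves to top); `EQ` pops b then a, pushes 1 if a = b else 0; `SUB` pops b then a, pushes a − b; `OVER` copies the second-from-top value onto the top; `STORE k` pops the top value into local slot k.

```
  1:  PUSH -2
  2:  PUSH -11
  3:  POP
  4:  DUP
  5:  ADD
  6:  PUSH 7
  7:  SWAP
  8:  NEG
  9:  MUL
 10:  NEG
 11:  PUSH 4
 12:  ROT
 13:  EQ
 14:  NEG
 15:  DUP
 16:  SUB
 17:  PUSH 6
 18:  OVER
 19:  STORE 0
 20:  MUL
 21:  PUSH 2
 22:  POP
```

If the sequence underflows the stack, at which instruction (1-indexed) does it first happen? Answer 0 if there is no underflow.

PUSH -2  → -2
PUSH -11 → -2 -11
POP      → -2
DUP      → -2 -2
ADD      → -4
PUSH 7   → -4 7
SWAP     → 7 -4
NEG      → 7 4
MUL      → 28
NEG      → -28
PUSH 4   → -28 4
ROT  — needs 3 operands, stack has 2 → underflow

12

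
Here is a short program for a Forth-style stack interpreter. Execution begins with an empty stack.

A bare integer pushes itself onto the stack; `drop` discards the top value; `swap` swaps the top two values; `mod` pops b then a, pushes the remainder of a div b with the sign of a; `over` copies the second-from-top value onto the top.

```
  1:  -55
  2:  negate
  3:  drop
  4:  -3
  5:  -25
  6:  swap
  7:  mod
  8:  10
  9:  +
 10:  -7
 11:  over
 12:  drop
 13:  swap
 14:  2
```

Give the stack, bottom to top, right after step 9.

-55    : -55
negate : 55
drop   : (empty)
-3     : -3
-25    : -3 -25
swap   : -25 -3
mod    : -1
10     : -1 10
+      : 9

[9]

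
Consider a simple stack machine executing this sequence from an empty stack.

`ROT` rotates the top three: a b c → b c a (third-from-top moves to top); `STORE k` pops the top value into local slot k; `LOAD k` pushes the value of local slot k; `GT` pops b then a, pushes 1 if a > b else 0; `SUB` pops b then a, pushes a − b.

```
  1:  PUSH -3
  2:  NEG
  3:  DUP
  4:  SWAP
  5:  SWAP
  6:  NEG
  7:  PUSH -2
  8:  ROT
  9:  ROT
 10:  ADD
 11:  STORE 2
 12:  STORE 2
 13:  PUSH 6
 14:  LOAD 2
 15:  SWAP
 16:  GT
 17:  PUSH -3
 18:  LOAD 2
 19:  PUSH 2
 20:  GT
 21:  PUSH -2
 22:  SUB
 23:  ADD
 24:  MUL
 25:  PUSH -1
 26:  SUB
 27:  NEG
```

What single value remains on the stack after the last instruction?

PUSH -3 → [-3]
NEG     → [3]
DUP     → [3, 3]
SWAP    → [3, 3]
SWAP    → [3, 3]
NEG     → [3, -3]
PUSH -2 → [3, -3, -2]
ROT     → [-3, -2, 3]
ROT     → [-2, 3, -3]
ADD     → [-2, 0]
STORE 2 → [-2]
STORE 2 → []
PUSH 6  → [6]
LOAD 2  → [6, -2]
SWAP    → [-2, 6]
GT      → [0]
PUSH -3 → [0, -3]
LOAD 2  → [0, -3, -2]
PUSH 2  → [0, -3, -2, 2]
GT      → [0, -3, 0]
PUSH -2 → [0, -3, 0, -2]
SUB     → [0, -3, 2]
ADD     → [0, -1]
MUL     → [0]
PUSH -1 → [0, -1]
SUB     → [1]
NEG     → [-1]

-1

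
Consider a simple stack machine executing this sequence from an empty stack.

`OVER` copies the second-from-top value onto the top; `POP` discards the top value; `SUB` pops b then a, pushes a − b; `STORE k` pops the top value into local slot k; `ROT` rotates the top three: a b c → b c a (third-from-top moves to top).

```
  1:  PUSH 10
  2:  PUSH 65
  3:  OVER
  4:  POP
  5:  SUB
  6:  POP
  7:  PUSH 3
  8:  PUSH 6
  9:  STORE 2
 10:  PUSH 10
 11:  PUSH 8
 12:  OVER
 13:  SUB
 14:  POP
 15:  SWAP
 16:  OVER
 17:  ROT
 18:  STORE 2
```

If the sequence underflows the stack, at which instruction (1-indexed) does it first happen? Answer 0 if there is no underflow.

0

PUSH 10  10
PUSH 65  10 65
OVER     10 65 10
POP      10 65
SUB      -55
POP      (empty)
PUSH 3   3
PUSH 6   3 6
STORE 2  3
PUSH 10  3 10
PUSH 8   3 10 8
OVER     3 10 8 10
SUB      3 10 -2
POP      3 10
SWAP     10 3
OVER     10 3 10
ROT      3 10 10
STORE 2  3 10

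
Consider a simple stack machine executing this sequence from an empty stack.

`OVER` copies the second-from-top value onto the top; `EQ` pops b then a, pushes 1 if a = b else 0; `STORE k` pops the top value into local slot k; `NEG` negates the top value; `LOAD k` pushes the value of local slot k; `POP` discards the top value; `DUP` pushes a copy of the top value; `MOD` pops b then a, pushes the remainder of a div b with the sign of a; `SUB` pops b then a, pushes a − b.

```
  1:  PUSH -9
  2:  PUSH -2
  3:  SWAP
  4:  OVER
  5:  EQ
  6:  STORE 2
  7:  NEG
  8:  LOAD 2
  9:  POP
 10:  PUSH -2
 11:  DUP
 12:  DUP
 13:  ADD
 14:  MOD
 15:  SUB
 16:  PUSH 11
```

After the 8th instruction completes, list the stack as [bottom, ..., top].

PUSH -9  -9
PUSH -2  -9 -2
SWAP     -2 -9
OVER     -2 -9 -2
EQ       -2 0
STORE 2  -2
NEG      2
LOAD 2   2 0

[2, 0]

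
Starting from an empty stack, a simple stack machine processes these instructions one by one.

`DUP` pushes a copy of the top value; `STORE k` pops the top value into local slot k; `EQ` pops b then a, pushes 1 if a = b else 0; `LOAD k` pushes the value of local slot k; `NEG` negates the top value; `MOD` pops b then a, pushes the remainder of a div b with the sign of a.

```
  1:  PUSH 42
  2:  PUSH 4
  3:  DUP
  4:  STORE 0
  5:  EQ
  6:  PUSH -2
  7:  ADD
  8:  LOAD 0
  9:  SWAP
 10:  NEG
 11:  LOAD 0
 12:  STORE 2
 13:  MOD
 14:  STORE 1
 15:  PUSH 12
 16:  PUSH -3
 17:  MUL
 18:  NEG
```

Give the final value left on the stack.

36

PUSH 42  42
PUSH 4   42 4
DUP      42 4 4
STORE 0  42 4
EQ       0
PUSH -2  0 -2
ADD      -2
LOAD 0   -2 4
SWAP     4 -2
NEG      4 2
LOAD 0   4 2 4
STORE 2  4 2
MOD      0
STORE 1  (empty)
PUSH 12  12
PUSH -3  12 -3
MUL      -36
NEG      36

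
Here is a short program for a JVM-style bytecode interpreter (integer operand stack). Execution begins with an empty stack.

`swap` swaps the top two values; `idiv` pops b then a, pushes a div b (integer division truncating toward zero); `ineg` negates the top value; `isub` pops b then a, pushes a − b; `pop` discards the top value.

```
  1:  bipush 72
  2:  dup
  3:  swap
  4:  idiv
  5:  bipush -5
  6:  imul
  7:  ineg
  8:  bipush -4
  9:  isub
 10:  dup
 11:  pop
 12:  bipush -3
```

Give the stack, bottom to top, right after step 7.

bipush 72 -> [72]
dup       -> [72, 72]
swap      -> [72, 72]
idiv      -> [1]
bipush -5 -> [1, -5]
imul      -> [-5]
ineg      -> [5]

[5]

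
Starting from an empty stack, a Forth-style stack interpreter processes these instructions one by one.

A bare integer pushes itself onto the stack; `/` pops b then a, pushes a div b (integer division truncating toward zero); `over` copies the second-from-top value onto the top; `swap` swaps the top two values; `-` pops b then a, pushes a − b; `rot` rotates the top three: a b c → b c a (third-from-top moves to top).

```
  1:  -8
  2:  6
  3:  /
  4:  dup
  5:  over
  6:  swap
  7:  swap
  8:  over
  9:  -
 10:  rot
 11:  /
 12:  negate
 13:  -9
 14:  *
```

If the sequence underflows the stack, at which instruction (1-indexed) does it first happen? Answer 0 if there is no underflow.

0

-8      -8
6       -8 6
/       -1
dup     -1 -1
over    -1 -1 -1
swap    -1 -1 -1
swap    -1 -1 -1
over    -1 -1 -1 -1
-       -1 -1 0
rot     -1 0 -1
/       -1 0
negate  -1 0
-9      -1 0 -9
*       -1 0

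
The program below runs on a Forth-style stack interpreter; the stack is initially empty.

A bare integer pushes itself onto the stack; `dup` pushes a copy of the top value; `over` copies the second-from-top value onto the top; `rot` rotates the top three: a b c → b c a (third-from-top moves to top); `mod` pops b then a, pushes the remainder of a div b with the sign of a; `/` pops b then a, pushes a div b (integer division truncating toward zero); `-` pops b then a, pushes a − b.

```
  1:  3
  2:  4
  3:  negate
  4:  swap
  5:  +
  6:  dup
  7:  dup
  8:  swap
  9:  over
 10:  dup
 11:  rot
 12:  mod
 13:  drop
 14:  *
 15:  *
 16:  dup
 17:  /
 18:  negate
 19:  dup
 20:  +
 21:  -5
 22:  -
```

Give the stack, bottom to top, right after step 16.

3      : 3
4      : 3 4
negate : 3 -4
swap   : -4 3
+      : -1
dup    : -1 -1
dup    : -1 -1 -1
swap   : -1 -1 -1
over   : -1 -1 -1 -1
dup    : -1 -1 -1 -1 -1
rot    : -1 -1 -1 -1 -1
mod    : -1 -1 -1 0
drop   : -1 -1 -1
*      : -1 1
*      : -1
dup    : -1 -1

[-1, -1]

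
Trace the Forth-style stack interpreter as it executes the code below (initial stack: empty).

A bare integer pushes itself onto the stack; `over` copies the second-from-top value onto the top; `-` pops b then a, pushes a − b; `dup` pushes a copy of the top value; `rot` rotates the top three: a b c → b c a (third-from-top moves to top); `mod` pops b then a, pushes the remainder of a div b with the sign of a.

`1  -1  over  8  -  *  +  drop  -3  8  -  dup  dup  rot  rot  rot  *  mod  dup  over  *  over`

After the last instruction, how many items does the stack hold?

3

1     [1]
-1    [1, -1]
over  [1, -1, 1]
8     [1, -1, 1, 8]
-     [1, -1, -7]
*     [1, 7]
+     [8]
drop  []
-3    [-3]
8     [-3, 8]
-     [-11]
dup   [-11, -11]
dup   [-11, -11, -11]
rot   [-11, -11, -11]
rot   [-11, -11, -11]
rot   [-11, -11, -11]
*     [-11, 121]
mod   [-11]
dup   [-11, -11]
over  [-11, -11, -11]
*     [-11, 121]
over  [-11, 121, -11]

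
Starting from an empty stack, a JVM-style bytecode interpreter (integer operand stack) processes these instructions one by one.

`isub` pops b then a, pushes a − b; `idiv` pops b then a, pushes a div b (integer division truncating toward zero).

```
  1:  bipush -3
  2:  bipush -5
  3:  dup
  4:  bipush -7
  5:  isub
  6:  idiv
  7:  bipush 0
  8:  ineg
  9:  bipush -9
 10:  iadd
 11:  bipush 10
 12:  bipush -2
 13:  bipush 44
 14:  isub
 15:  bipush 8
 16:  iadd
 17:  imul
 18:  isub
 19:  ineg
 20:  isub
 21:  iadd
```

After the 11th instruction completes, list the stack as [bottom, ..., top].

[-3, -2, -9, 10]

bipush -3 -> -3
bipush -5 -> -3 -5
dup       -> -3 -5 -5
bipush -7 -> -3 -5 -5 -7
isub      -> -3 -5 2
idiv      -> -3 -2
bipush 0  -> -3 -2 0
ineg      -> -3 -2 0
bipush -9 -> -3 -2 0 -9
iadd      -> -3 -2 -9
bipush 10 -> -3 -2 -9 10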